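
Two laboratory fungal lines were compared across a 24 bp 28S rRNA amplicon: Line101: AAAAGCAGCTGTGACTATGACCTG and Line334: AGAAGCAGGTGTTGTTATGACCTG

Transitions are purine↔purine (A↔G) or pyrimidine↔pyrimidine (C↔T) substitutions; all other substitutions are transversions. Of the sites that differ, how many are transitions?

3

Differing sites — 2:A/G (Ti); 9:C/G (Tv); 13:G/T (Tv); 14:A/G (Ti); 15:C/T (Ti).
Of the 5 differences, 3 transitions and 2 transversions, so the answer is 3.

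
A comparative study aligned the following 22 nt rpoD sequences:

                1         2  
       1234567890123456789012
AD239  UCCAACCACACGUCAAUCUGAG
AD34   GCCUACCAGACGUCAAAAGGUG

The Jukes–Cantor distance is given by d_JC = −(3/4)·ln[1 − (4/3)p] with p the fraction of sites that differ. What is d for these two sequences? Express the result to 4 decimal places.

0.4141

Mismatches occur at site 1 (U/G), site 4 (A/U), site 9 (C/G), site 17 (U/A), site 18 (C/A), site 19 (U/G), site 21 (A/U).
p = 7/22 = 0.318182.
d = −0.75 · ln(1 − (4/3)·0.318182) = −0.75 · ln(0.575757) = −0.75 · (-0.552070) = 0.4141.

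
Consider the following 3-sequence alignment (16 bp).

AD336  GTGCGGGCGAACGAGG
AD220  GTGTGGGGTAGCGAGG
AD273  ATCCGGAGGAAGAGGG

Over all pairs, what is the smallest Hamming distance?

Pairwise Hamming distances:
  AD336 vs AD220: 4
  AD336 vs AD273: 7
  AD220 vs AD273: 9
The smallest is 4, between AD336 and AD220.

4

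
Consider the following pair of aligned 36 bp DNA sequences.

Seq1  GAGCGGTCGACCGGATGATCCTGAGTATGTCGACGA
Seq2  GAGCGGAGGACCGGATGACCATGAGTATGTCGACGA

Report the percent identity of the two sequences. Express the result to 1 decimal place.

The sequences differ at positions 7 (T/A), 8 (C/G), 19 (T/C), 21 (C/A).
32 of the 36 sites match, so the percent identity is 32/36 × 100 = 88.9%.

88.9%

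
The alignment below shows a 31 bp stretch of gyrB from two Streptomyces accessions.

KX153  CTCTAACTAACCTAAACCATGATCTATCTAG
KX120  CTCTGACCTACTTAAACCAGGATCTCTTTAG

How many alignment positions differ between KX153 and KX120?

7

Mismatches occur at site 5 (A↔G), site 8 (T↔C), site 9 (A↔T), site 12 (C↔T), site 20 (T↔G), site 26 (A↔C), site 28 (C↔T).
That gives 7 mismatches out of 31 aligned sites, so the Hamming distance is 7.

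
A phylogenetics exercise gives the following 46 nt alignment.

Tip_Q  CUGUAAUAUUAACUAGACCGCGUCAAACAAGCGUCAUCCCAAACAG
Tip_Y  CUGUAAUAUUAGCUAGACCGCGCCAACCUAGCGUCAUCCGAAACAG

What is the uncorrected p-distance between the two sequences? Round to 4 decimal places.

0.1087

Differing sites — 12:A/G; 23:U/C; 27:A/C; 29:A/U; 40:C/G.
There are 5 differences over 46 sites, so p = 5/46 = 0.1087.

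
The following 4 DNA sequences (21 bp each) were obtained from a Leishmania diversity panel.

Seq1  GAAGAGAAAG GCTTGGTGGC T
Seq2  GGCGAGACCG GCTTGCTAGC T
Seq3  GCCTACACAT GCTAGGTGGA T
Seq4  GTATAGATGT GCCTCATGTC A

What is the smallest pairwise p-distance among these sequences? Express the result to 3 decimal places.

Pairwise Hamming distances:
  Seq1 vs Seq2: 6
  Seq1 vs Seq3: 8
  Seq1 vs Seq4: 10
  Seq2 vs Seq3: 9
  Seq2 vs Seq4: 12
  Seq3 vs Seq4: 12
The smallest is 6 mismatches, between Seq1 and Seq2; p = 6/21 = 0.286.

0.286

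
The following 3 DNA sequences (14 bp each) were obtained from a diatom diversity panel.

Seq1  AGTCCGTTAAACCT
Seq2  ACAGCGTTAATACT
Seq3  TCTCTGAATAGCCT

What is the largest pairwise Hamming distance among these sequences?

9

Pairwise Hamming distances:
  Seq1 vs Seq2: 5
  Seq1 vs Seq3: 7
  Seq2 vs Seq3: 9
The largest is 9, between Seq2 and Seq3.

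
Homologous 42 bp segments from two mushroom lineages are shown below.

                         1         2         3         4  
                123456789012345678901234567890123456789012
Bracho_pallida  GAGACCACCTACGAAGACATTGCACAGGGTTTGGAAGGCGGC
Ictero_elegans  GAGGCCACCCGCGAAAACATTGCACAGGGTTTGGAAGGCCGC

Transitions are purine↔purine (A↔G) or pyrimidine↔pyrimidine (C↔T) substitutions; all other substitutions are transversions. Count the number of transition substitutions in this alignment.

Differing sites — 4:A/G (Ti); 10:T/C (Ti); 11:A/G (Ti); 16:G/A (Ti); 40:G/C (Tv).
Of the 5 differences, 4 transitions and 1 transversion, so the answer is 4.

4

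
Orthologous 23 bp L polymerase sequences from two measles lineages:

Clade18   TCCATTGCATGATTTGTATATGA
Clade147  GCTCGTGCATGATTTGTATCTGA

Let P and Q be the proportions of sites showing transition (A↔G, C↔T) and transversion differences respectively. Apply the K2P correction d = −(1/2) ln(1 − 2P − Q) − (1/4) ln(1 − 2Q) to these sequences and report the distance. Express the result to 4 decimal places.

Mismatches occur at site 1 (T→G, transversion), site 3 (C→T, transition), site 4 (A→C, transversion), site 5 (T→G, transversion), site 20 (A→C, transversion).
Of the 5 differences, 1 transition and 4 transversions over 23 sites: P = 1/23 = 0.043478, Q = 4/23 = 0.173913.
d = −0.5·ln(0.739131) − 0.25·ln(0.652174) = −0.5·(-0.302280) − 0.25·(-0.427444) = 0.2580.

0.2580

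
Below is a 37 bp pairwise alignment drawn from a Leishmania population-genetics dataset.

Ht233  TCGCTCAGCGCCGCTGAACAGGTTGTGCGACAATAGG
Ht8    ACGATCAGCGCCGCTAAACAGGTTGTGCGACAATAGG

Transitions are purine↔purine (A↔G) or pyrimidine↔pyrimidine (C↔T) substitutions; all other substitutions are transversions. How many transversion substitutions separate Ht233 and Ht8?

2

Mismatches occur at site 1 (T/A, transversion), site 4 (C/A, transversion), site 16 (G/A, transition).
Of the 3 differences, 1 transition and 2 transversions, so the answer is 2.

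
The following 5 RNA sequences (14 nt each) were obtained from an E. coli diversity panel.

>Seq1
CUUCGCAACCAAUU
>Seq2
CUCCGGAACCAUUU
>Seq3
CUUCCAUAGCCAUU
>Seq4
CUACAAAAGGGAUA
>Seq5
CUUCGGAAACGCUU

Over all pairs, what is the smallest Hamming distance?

Pairwise Hamming distances:
  Seq1 vs Seq2: 3
  Seq1 vs Seq3: 5
  Seq1 vs Seq4: 7
  Seq1 vs Seq5: 4
  Seq2 vs Seq3: 7
  Seq2 vs Seq4: 8
  Seq2 vs Seq5: 4
  Seq3 vs Seq4: 6
  Seq3 vs Seq5: 6
  Seq4 vs Seq5: 7
The smallest is 3, between Seq1 and Seq2.

3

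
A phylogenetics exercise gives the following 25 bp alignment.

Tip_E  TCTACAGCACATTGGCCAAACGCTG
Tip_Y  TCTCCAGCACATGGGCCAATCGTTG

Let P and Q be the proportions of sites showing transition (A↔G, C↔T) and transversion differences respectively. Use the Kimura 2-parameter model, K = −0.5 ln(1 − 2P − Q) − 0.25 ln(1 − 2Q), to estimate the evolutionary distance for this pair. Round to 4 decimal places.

0.1802

Mismatches occur at site 4 (A→C, transversion), site 13 (T→G, transversion), site 20 (A→T, transversion), site 23 (C→T, transition).
Of the 4 differences, 1 transition and 3 transversions over 25 sites: P = 1/25 = 0.040000, Q = 3/25 = 0.120000.
d = −0.5·ln(0.800000) − 0.25·ln(0.760000) = −0.5·(-0.223144) − 0.25·(-0.274437) = 0.1802.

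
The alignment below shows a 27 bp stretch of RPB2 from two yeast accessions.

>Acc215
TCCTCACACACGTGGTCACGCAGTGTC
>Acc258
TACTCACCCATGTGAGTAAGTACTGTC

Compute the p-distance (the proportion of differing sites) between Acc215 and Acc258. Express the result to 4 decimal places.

Differing sites — 2:C/A; 8:A/C; 11:C/T; 15:G/A; 16:T/G; 17:C/T; 19:C/A; 21:C/T; 23:G/C.
There are 9 differences over 27 sites, so p = 9/27 = 0.3333.

0.3333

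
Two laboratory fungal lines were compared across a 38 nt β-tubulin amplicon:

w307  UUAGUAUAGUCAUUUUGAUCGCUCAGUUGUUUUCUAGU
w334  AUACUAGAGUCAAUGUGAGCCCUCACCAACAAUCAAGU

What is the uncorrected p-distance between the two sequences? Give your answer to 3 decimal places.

Mismatches occur at site 1 (U↔A), site 4 (G↔C), site 7 (U↔G), site 13 (U↔A), site 15 (U↔G), site 19 (U↔G), site 21 (G↔C), site 26 (G↔C), site 27 (U↔C), site 28 (U↔A), site 29 (G↔A), site 30 (U↔C), site 31 (U↔A), site 32 (U↔A), site 35 (U↔A).
There are 15 differences over 38 sites, so p = 15/38 = 0.395.

0.395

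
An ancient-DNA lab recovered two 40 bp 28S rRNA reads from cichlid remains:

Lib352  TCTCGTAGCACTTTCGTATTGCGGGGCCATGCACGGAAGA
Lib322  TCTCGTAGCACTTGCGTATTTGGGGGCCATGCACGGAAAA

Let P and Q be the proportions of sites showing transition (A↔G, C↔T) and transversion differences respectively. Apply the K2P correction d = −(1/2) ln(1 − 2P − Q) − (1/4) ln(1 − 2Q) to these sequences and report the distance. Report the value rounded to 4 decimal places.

The sequences differ at positions 14 (T/G, transversion), 21 (G/T, transversion), 22 (C/G, transversion), 39 (G/A, transition).
Of the 4 differences, 1 transition and 3 transversions over 40 sites: P = 1/40 = 0.025000, Q = 3/40 = 0.075000.
d = −0.5·ln(0.875000) − 0.25·ln(0.850000) = −0.5·(-0.133531) − 0.25·(-0.162519) = 0.1074.

0.1074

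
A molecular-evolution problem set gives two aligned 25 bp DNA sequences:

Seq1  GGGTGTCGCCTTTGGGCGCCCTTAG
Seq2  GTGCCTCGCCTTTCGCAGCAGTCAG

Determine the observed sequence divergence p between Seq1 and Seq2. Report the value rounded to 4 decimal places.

0.3600

The sequences differ at positions 2 (G/T), 4 (T/C), 5 (G/C), 14 (G/C), 16 (G/C), 17 (C/A), 20 (C/A), 21 (C/G), 23 (T/C).
There are 9 differences over 25 sites, so p = 9/25 = 0.3600.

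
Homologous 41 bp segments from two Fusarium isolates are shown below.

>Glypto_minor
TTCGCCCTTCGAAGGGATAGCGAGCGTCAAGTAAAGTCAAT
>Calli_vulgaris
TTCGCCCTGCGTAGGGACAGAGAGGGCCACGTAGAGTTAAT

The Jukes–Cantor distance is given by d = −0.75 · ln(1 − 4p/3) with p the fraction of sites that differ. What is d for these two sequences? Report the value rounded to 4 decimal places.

0.2597

Mismatches occur at site 9 (T↔G), site 12 (A↔T), site 18 (T↔C), site 21 (C↔A), site 25 (C↔G), site 27 (T↔C), site 30 (A↔C), site 34 (A↔G), site 38 (C↔T).
p = 9/41 = 0.219512.
d = −0.75 · ln(1 − (4/3)·0.219512) = −0.75 · ln(0.707317) = −0.75 · (-0.346276) = 0.2597.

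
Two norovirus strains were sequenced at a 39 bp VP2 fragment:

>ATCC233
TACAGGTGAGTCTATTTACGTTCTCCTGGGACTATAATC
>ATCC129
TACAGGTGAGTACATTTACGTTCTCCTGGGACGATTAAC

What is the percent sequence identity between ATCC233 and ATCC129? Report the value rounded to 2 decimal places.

87.18%

Differing sites — 12:C/A; 13:T/C; 33:T/G; 36:A/T; 38:T/A.
34 of the 39 sites match, so the percent identity is 34/39 × 100 = 87.18%.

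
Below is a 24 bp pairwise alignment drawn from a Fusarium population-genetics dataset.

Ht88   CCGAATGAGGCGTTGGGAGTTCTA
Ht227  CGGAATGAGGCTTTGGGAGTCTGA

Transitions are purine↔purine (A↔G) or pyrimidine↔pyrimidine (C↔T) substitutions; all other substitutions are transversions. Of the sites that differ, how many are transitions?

2

Differing sites — 2:C/G (Tv); 12:G/T (Tv); 21:T/C (Ti); 22:C/T (Ti); 23:T/G (Tv).
Of the 5 differences, 2 transitions and 3 transversions, so the answer is 2.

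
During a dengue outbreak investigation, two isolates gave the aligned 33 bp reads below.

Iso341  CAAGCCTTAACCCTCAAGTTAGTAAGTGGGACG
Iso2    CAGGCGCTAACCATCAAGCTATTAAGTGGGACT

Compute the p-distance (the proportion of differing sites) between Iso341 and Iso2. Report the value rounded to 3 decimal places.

0.212

Differing sites — 3:A/G; 6:C/G; 7:T/C; 13:C/A; 19:T/C; 22:G/T; 33:G/T.
There are 7 differences over 33 sites, so p = 7/33 = 0.212.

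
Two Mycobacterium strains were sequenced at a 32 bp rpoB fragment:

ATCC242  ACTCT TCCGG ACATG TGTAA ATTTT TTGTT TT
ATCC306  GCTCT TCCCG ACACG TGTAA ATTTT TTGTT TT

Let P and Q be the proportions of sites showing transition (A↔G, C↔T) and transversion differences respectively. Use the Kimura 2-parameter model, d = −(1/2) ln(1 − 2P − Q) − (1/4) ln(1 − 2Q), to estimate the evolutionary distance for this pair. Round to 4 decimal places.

0.1011

Mismatches occur at site 1 (A→G, transition), site 9 (G→C, transversion), site 14 (T→C, transition).
Of the 3 differences, 2 transitions and 1 transversion over 32 sites: P = 2/32 = 0.062500, Q = 1/32 = 0.031250.
d = −0.5·ln(0.843750) − 0.25·ln(0.937500) = −0.5·(-0.169899) − 0.25·(-0.064539) = 0.1011.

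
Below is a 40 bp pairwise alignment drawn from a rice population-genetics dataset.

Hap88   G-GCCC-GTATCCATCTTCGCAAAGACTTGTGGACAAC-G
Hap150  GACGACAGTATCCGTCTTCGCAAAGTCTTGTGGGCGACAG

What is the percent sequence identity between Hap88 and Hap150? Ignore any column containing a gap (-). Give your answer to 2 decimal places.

Excluding the 3 gap columns leaves 37 comparable sites.
The sequences differ at positions 3 (G/C), 4 (C/G), 5 (C/A), 14 (A/G), 26 (A/T), 34 (A/G), 36 (A/G).
30 of the 37 comparable sites match, so the percent identity is 30/37 × 100 = 81.08%.

81.08%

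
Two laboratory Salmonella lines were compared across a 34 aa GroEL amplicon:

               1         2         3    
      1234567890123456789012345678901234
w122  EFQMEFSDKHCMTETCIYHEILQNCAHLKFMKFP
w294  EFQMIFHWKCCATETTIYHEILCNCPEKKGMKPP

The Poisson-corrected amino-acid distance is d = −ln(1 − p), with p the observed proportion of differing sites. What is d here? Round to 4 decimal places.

Mismatches occur at site 5 (E→I), site 7 (S→H), site 8 (D→W), site 10 (H→C), site 12 (M→A), site 16 (C→T), site 23 (Q→C), site 26 (A→P), site 27 (H→E), site 28 (L→K), site 30 (F→G), site 33 (F→P).
p = 12/34 = 0.352941.
d = −ln(1 − 0.352941) = −ln(0.647059) = 0.4353.

0.4353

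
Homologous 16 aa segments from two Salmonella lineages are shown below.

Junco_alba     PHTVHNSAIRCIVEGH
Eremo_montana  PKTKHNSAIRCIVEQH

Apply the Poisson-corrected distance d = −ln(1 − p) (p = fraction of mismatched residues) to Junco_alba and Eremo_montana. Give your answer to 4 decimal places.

0.2076

Differing sites — 2:H/K; 4:V/K; 15:G/Q.
p = 3/16 = 0.187500.
d = −ln(1 − 0.187500) = −ln(0.812500) = 0.2076.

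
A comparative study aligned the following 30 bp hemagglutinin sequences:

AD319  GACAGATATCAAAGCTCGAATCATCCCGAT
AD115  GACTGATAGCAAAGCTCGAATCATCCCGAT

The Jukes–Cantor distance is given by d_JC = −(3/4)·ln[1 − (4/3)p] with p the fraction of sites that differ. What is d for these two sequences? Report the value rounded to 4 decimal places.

Differing sites — 4:A/T; 9:T/G.
p = 2/30 = 0.066667.
d = −0.75 · ln(1 − (4/3)·0.066667) = −0.75 · ln(0.911111) = −0.75 · (-0.093091) = 0.0698.

0.0698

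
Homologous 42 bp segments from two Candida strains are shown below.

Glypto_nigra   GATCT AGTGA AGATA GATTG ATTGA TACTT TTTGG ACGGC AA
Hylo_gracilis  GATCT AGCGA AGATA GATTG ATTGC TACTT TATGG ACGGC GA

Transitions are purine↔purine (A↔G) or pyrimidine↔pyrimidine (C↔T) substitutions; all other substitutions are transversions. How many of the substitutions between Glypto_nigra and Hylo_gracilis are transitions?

2

The sequences differ at positions 8 (T/C, transition), 25 (A/C, transversion), 32 (T/A, transversion), 41 (A/G, transition).
Of the 4 differences, 2 transitions and 2 transversions, so the answer is 2.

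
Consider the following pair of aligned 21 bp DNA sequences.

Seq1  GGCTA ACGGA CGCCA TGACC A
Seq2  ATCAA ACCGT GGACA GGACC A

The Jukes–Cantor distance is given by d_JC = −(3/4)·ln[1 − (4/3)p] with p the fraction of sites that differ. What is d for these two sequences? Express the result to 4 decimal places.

0.5319

The sequences differ at positions 1 (G/A), 2 (G/T), 4 (T/A), 8 (G/C), 10 (A/T), 11 (C/G), 13 (C/A), 16 (T/G).
p = 8/21 = 0.380952.
d = −0.75 · ln(1 − (4/3)·0.380952) = −0.75 · ln(0.492064) = −0.75 · (-0.709146) = 0.5319.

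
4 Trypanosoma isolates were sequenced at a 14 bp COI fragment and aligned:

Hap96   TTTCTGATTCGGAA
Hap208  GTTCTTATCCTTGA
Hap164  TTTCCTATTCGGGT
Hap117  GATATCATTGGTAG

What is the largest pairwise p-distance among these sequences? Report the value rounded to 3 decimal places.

Pairwise Hamming distances:
  Hap96 vs Hap208: 6
  Hap96 vs Hap164: 4
  Hap96 vs Hap117: 7
  Hap208 vs Hap164: 6
  Hap208 vs Hap117: 8
  Hap164 vs Hap117: 9
The largest is 9 mismatches, between Hap164 and Hap117; p = 9/14 = 0.643.

0.643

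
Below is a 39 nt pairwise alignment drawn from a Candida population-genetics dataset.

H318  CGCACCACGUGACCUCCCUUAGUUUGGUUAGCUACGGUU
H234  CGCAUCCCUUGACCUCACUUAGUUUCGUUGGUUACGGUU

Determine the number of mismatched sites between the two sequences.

The sequences differ at positions 5 (C/U), 7 (A/C), 9 (G/U), 17 (C/A), 26 (G/C), 30 (A/G), 32 (C/U).
That gives 7 mismatches out of 39 aligned sites, so the Hamming distance is 7.

7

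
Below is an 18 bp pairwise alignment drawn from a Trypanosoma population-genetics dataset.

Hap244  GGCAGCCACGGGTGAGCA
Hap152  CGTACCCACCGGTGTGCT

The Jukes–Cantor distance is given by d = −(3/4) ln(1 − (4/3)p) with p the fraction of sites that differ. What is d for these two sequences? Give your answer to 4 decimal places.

0.4408

Mismatches occur at site 1 (G↔C), site 3 (C↔T), site 5 (G↔C), site 10 (G↔C), site 15 (A↔T), site 18 (A↔T).
p = 6/18 = 0.333333.
d = −0.75 · ln(1 − (4/3)·0.333333) = −0.75 · ln(0.555556) = −0.75 · (-0.587786) = 0.4408.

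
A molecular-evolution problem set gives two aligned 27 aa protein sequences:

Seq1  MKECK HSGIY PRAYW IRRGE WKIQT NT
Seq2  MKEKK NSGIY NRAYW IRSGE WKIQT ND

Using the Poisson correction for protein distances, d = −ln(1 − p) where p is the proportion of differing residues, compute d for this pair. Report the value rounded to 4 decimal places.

Mismatches occur at site 4 (C↔K), site 6 (H↔N), site 11 (P↔N), site 18 (R↔S), site 27 (T↔D).
p = 5/27 = 0.185185.
d = −ln(1 − 0.185185) = −ln(0.814815) = 0.2048.

0.2048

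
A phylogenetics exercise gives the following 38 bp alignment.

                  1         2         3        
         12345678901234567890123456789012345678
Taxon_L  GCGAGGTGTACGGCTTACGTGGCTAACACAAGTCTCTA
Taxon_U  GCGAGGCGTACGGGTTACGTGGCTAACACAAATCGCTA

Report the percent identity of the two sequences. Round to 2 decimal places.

89.47%

The sequences differ at positions 7 (T/C), 14 (C/G), 32 (G/A), 35 (T/G).
34 of the 38 sites match, so the percent identity is 34/38 × 100 = 89.47%.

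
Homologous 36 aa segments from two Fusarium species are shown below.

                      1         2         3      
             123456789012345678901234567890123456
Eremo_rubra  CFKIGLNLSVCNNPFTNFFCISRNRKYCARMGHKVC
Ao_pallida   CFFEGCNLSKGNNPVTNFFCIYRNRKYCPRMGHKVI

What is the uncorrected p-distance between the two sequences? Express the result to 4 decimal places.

The sequences differ at positions 3 (K/F), 4 (I/E), 6 (L/C), 10 (V/K), 11 (C/G), 15 (F/V), 22 (S/Y), 29 (A/P), 36 (C/I).
There are 9 differences over 36 sites, so p = 9/36 = 0.2500.

0.2500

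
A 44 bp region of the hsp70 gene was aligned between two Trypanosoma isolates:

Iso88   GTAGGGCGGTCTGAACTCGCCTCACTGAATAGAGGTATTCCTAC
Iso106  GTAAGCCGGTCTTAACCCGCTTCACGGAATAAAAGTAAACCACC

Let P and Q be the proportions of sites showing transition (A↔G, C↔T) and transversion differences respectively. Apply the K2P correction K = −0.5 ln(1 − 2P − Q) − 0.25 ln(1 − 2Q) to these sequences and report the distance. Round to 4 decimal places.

0.3399

Differing sites — 4:G/A (Ti); 6:G/C (Tv); 13:G/T (Tv); 17:T/C (Ti); 21:C/T (Ti); 26:T/G (Tv); 32:G/A (Ti); 34:G/A (Ti); 38:T/A (Tv); 39:T/A (Tv); 42:T/A (Tv); 43:A/C (Tv).
Of the 12 differences, 5 transitions and 7 transversions over 44 sites: P = 5/44 = 0.113636, Q = 7/44 = 0.159091.
d = −0.5·ln(0.613637) − 0.25·ln(0.681818) = −0.5·(-0.488352) − 0.25·(-0.382993) = 0.3399.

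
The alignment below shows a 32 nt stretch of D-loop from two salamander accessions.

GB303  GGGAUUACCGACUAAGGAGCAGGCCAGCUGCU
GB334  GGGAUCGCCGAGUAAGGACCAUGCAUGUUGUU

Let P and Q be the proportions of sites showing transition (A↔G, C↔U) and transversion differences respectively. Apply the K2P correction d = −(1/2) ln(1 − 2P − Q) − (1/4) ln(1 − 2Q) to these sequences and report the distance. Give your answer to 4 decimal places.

0.3543

Differing sites — 6:U/C (Ti); 7:A/G (Ti); 12:C/G (Tv); 19:G/C (Tv); 22:G/U (Tv); 25:C/A (Tv); 26:A/U (Tv); 28:C/U (Ti); 31:C/U (Ti).
Of the 9 differences, 4 transitions and 5 transversions over 32 sites: P = 4/32 = 0.125000, Q = 5/32 = 0.156250.
d = −0.5·ln(0.593750) − 0.25·ln(0.687500) = −0.5·(-0.521297) − 0.25·(-0.374693) = 0.3543.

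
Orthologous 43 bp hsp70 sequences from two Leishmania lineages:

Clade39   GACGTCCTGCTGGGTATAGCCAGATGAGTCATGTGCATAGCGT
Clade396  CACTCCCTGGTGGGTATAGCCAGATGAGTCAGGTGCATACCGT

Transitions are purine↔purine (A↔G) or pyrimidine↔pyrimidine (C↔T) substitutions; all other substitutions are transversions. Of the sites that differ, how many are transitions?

The sequences differ at positions 1 (G/C, transversion), 4 (G/T, transversion), 5 (T/C, transition), 10 (C/G, transversion), 32 (T/G, transversion), 40 (G/C, transversion).
Of the 6 differences, 1 transition and 5 transversions, so the answer is 1.

1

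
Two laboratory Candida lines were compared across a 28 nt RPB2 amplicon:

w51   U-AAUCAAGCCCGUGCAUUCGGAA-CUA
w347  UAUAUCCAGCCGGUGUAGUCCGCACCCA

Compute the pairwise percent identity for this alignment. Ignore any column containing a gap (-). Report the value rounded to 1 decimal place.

69.2%

Excluding the 2 gap columns leaves 26 comparable sites.
The sequences differ at positions 3 (A/U), 7 (A/C), 12 (C/G), 16 (C/U), 18 (U/G), 21 (G/C), 23 (A/C), 27 (U/C).
18 of the 26 comparable sites match, so the percent identity is 18/26 × 100 = 69.2%.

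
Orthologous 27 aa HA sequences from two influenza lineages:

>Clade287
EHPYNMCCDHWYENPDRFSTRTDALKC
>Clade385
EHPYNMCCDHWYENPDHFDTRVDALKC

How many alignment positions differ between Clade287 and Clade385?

3

The sequences differ at positions 17 (R/H), 19 (S/D), 22 (T/V).
That gives 3 mismatches out of 27 aligned sites, so the Hamming distance is 3.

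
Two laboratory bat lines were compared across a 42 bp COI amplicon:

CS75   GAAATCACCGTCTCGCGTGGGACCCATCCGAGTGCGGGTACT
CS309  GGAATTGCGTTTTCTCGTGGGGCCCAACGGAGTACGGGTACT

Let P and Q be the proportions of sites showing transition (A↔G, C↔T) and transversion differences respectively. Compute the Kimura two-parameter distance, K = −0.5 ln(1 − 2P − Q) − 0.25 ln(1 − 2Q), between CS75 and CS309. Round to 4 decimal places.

Differing sites — 2:A/G (Ti); 6:C/T (Ti); 7:A/G (Ti); 9:C/G (Tv); 10:G/T (Tv); 12:C/T (Ti); 15:G/T (Tv); 22:A/G (Ti); 27:T/A (Tv); 29:C/G (Tv); 34:G/A (Ti).
Of the 11 differences, 6 transitions and 5 transversions over 42 sites: P = 6/42 = 0.142857, Q = 5/42 = 0.119048.
d = −0.5·ln(0.595238) − 0.25·ln(0.761904) = −0.5·(-0.518794) − 0.25·(-0.271935) = 0.3274.

0.3274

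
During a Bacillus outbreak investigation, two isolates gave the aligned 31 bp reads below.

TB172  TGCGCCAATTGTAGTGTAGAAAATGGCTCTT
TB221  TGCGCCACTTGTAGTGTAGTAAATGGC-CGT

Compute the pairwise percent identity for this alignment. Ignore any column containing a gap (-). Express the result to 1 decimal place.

90.0%

Excluding the 1 gap column leaves 30 comparable sites.
Differing sites — 8:A/C; 20:A/T; 30:T/G.
27 of the 30 comparable sites match, so the percent identity is 27/30 × 100 = 90.0%.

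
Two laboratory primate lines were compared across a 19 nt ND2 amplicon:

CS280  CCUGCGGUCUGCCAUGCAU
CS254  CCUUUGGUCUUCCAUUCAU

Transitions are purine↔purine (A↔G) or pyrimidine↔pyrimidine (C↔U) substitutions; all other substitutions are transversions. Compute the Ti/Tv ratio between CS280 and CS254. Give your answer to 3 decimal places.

Mismatches occur at site 4 (G/U, transversion), site 5 (C/U, transition), site 11 (G/U, transversion), site 16 (G/U, transversion).
Of the 4 differences, 1 transition and 3 transversions, so Ti/Tv = 1/3 = 0.333.

0.333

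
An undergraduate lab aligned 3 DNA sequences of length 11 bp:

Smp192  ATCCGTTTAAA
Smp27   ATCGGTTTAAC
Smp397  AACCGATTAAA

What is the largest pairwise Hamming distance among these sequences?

4

Pairwise Hamming distances:
  Smp192 vs Smp27: 2
  Smp192 vs Smp397: 2
  Smp27 vs Smp397: 4
The largest is 4, between Smp27 and Smp397.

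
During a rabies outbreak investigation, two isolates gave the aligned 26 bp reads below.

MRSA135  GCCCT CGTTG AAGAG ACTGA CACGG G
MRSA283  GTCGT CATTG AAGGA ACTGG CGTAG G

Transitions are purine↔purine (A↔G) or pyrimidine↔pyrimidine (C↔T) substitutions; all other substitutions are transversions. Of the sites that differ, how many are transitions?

8

The sequences differ at positions 2 (C/T, transition), 4 (C/G, transversion), 7 (G/A, transition), 14 (A/G, transition), 15 (G/A, transition), 20 (A/G, transition), 22 (A/G, transition), 23 (C/T, transition), 24 (G/A, transition).
Of the 9 differences, 8 transitions and 1 transversion, so the answer is 8.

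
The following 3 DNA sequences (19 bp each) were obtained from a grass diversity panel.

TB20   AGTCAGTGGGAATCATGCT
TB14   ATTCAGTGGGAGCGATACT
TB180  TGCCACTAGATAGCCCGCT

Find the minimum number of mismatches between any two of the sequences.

Pairwise Hamming distances:
  TB20 vs TB14: 5
  TB20 vs TB180: 9
  TB14 vs TB180: 13
The smallest is 5, between TB20 and TB14.

5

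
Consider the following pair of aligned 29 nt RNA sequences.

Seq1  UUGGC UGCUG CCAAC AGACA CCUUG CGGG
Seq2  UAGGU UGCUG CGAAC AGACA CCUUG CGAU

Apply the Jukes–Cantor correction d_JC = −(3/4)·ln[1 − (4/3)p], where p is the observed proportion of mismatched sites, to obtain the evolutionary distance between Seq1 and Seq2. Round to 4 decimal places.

Mismatches occur at site 2 (U→A), site 5 (C→U), site 12 (C→G), site 28 (G→A), site 29 (G→U).
p = 5/29 = 0.172414.
d = −0.75 · ln(1 − (4/3)·0.172414) = −0.75 · ln(0.770115) = −0.75 · (-0.261215) = 0.1959.

0.1959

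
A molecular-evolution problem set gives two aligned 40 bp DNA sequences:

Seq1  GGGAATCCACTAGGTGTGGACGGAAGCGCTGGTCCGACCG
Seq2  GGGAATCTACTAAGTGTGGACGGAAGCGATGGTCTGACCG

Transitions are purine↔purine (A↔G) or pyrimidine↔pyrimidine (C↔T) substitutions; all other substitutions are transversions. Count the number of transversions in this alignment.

Differing sites — 8:C/T (Ti); 13:G/A (Ti); 29:C/A (Tv); 35:C/T (Ti).
Of the 4 differences, 3 transitions and 1 transversion, so the answer is 1.

1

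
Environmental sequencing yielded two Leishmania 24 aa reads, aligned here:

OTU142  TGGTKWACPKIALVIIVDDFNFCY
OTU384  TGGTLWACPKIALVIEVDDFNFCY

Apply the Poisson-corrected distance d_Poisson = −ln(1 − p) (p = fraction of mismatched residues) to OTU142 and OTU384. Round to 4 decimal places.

0.0870

Differing sites — 5:K/L; 16:I/E.
p = 2/24 = 0.083333.
d = −ln(1 − 0.083333) = −ln(0.916667) = 0.0870.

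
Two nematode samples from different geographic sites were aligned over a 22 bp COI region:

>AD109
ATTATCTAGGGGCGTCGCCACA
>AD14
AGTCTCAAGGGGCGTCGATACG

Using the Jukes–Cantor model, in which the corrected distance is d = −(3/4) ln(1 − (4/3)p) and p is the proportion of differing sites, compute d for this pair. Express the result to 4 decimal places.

Differing sites — 2:T/G; 4:A/C; 7:T/A; 18:C/A; 19:C/T; 22:A/G.
p = 6/22 = 0.272727.
d = −0.75 · ln(1 − (4/3)·0.272727) = −0.75 · ln(0.636364) = −0.75 · (-0.451985) = 0.3390.

0.3390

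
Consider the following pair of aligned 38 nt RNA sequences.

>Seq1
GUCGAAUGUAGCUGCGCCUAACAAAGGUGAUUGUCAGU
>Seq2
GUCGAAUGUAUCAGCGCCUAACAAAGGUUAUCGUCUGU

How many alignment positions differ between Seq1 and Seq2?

The sequences differ at positions 11 (G/U), 13 (U/A), 29 (G/U), 32 (U/C), 36 (A/U).
That gives 5 mismatches out of 38 aligned sites, so the Hamming distance is 5.

5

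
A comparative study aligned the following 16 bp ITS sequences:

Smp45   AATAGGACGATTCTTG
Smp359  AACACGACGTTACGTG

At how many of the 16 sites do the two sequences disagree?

5

The sequences differ at positions 3 (T/C), 5 (G/C), 10 (A/T), 12 (T/A), 14 (T/G).
That gives 5 mismatches out of 16 aligned sites, so the Hamming distance is 5.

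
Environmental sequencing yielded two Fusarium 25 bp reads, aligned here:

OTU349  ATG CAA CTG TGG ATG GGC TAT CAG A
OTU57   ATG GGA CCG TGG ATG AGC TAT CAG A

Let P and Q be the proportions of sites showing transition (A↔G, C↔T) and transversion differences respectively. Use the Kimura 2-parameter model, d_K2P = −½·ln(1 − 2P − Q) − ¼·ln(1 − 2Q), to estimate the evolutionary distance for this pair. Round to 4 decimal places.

0.1851

Mismatches occur at site 4 (C/G, transversion), site 5 (A/G, transition), site 8 (T/C, transition), site 16 (G/A, transition).
Of the 4 differences, 3 transitions and 1 transversion over 25 sites: P = 3/25 = 0.120000, Q = 1/25 = 0.040000.
d = −0.5·ln(0.720000) − 0.25·ln(0.920000) = −0.5·(-0.328504) − 0.25·(-0.083382) = 0.1851.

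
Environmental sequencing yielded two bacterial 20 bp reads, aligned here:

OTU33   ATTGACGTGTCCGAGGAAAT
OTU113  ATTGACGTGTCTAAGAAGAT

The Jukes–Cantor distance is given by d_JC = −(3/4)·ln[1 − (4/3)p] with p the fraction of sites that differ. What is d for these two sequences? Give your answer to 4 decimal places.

Differing sites — 12:C/T; 13:G/A; 16:G/A; 18:A/G.
p = 4/20 = 0.200000.
d = −0.75 · ln(1 − (4/3)·0.200000) = −0.75 · ln(0.733333) = −0.75 · (-0.310155) = 0.2326.

0.2326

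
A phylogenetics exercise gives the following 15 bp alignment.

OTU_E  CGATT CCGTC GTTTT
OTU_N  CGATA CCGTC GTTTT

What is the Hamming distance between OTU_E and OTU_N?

1

Differing sites — 5:T/A.
That gives 1 mismatch out of 15 aligned sites, so the Hamming distance is 1.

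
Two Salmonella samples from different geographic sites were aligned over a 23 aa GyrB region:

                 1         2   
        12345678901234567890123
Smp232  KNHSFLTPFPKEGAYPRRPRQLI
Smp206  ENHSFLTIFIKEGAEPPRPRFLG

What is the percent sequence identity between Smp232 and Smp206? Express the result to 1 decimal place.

The sequences differ at positions 1 (K/E), 8 (P/I), 10 (P/I), 15 (Y/E), 17 (R/P), 21 (Q/F), 23 (I/G).
16 of the 23 sites match, so the percent identity is 16/23 × 100 = 69.6%.

69.6%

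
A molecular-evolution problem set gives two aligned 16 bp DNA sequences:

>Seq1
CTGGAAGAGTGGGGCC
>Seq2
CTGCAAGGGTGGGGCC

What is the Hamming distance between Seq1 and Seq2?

The sequences differ at positions 4 (G/C), 8 (A/G).
That gives 2 mismatches out of 16 aligned sites, so the Hamming distance is 2.

2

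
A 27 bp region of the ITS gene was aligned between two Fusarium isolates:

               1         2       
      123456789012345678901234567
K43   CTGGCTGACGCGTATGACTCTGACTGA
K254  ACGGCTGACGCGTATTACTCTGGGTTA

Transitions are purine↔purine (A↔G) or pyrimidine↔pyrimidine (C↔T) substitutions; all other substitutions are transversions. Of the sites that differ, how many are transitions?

2

Mismatches occur at site 1 (C/A, transversion), site 2 (T/C, transition), site 16 (G/T, transversion), site 23 (A/G, transition), site 24 (C/G, transversion), site 26 (G/T, transversion).
Of the 6 differences, 2 transitions and 4 transversions, so the answer is 2.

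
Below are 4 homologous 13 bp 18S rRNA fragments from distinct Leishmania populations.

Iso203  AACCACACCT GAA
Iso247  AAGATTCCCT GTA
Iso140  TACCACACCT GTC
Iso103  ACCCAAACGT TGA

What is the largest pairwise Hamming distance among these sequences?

9

Pairwise Hamming distances:
  Iso203 vs Iso247: 6
  Iso203 vs Iso140: 3
  Iso203 vs Iso103: 5
  Iso247 vs Iso140: 7
  Iso247 vs Iso103: 9
  Iso140 vs Iso103: 7
The largest is 9, between Iso247 and Iso103.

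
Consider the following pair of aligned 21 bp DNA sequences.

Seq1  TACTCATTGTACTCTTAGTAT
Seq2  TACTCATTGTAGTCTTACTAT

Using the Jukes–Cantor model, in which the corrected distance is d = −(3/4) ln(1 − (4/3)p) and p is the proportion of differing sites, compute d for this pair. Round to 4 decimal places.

0.1019

Mismatches occur at site 12 (C↔G), site 18 (G↔C).
p = 2/21 = 0.095238.
d = −0.75 · ln(1 − (4/3)·0.095238) = −0.75 · ln(0.873016) = −0.75 · (-0.135801) = 0.1019.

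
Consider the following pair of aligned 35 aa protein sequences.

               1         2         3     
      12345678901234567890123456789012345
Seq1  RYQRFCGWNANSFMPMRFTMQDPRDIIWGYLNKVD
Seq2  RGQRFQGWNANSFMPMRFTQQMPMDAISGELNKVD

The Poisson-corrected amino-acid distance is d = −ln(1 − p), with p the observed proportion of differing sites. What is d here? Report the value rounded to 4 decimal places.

Mismatches occur at site 2 (Y→G), site 6 (C→Q), site 20 (M→Q), site 22 (D→M), site 24 (R→M), site 26 (I→A), site 28 (W→S), site 30 (Y→E).
p = 8/35 = 0.228571.
d = −ln(1 − 0.228571) = −ln(0.771429) = 0.2595.

0.2595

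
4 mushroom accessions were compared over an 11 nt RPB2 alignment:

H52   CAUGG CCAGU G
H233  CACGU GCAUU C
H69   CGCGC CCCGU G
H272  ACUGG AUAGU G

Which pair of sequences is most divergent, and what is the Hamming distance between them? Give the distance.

8

Pairwise Hamming distances:
  H52 vs H233: 5
  H52 vs H69: 4
  H52 vs H272: 4
  H233 vs H69: 6
  H233 vs H272: 8
  H69 vs H272: 7
The largest is 8, between H233 and H272.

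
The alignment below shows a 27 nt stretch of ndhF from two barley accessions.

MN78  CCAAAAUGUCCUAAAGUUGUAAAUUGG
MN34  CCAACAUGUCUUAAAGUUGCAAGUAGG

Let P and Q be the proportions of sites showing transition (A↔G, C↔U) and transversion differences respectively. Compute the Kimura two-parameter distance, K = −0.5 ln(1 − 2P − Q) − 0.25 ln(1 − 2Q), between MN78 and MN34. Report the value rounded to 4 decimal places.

0.2158

Mismatches occur at site 5 (A→C, transversion), site 11 (C→U, transition), site 20 (U→C, transition), site 23 (A→G, transition), site 25 (U→A, transversion).
Of the 5 differences, 3 transitions and 2 transversions over 27 sites: P = 3/27 = 0.111111, Q = 2/27 = 0.074074.
d = −0.5·ln(0.703704) − 0.25·ln(0.851852) = −0.5·(-0.351397) − 0.25·(-0.160342) = 0.2158.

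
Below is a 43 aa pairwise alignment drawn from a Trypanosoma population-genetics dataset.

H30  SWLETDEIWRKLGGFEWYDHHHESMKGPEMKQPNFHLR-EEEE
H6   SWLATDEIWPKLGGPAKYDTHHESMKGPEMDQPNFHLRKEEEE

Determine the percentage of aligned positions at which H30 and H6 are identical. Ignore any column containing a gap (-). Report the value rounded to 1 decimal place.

Excluding the 1 gap column leaves 42 comparable sites.
Differing sites — 4:E/A; 10:R/P; 15:F/P; 16:E/A; 17:W/K; 20:H/T; 31:K/D.
35 of the 42 comparable sites match, so the percent identity is 35/42 × 100 = 83.3%.

83.3%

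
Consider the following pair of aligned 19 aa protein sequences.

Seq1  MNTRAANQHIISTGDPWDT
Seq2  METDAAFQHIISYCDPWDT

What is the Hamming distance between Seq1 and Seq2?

5

The sequences differ at positions 2 (N/E), 4 (R/D), 7 (N/F), 13 (T/Y), 14 (G/C).
That gives 5 mismatches out of 19 aligned sites, so the Hamming distance is 5.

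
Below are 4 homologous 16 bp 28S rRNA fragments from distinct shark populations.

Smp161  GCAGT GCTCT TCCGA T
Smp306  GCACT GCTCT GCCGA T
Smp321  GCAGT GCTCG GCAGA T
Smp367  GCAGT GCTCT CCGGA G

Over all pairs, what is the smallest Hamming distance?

Pairwise Hamming distances:
  Smp161 vs Smp306: 2
  Smp161 vs Smp321: 3
  Smp161 vs Smp367: 3
  Smp306 vs Smp321: 3
  Smp306 vs Smp367: 4
  Smp321 vs Smp367: 4
The smallest is 2, between Smp161 and Smp306.

2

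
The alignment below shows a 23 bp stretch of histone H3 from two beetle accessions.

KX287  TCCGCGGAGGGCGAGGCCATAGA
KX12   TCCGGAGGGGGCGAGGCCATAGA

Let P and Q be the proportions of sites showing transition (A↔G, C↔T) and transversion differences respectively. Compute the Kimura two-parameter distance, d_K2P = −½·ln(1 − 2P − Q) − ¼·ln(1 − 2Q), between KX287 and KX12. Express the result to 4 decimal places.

Mismatches occur at site 5 (C→G, transversion), site 6 (G→A, transition), site 8 (A→G, transition).
Of the 3 differences, 2 transitions and 1 transversion over 23 sites: P = 2/23 = 0.086957, Q = 1/23 = 0.043478.
d = −0.5·ln(0.782608) − 0.25·ln(0.913044) = −0.5·(-0.245123) − 0.25·(-0.090971) = 0.1453.

0.1453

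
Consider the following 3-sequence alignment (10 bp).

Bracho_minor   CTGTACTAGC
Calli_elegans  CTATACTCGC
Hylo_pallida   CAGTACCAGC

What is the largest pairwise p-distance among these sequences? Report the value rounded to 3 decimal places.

Pairwise Hamming distances:
  Bracho_minor vs Calli_elegans: 2
  Bracho_minor vs Hylo_pallida: 2
  Calli_elegans vs Hylo_pallida: 4
The largest is 4 mismatches, between Calli_elegans and Hylo_pallida; p = 4/10 = 0.400.

0.400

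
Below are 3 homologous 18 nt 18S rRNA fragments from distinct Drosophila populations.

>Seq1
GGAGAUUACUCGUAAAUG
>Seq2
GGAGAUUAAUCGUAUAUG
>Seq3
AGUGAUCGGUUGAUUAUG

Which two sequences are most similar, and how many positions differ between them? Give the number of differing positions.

Pairwise Hamming distances:
  Seq1 vs Seq2: 2
  Seq1 vs Seq3: 9
  Seq2 vs Seq3: 8
The smallest is 2, between Seq1 and Seq2.

2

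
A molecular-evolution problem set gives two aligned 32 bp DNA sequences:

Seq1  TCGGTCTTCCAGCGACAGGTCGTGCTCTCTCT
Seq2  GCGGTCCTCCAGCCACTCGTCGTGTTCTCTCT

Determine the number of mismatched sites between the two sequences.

Mismatches occur at site 1 (T/G), site 7 (T/C), site 14 (G/C), site 17 (A/T), site 18 (G/C), site 25 (C/T).
That gives 6 mismatches out of 32 aligned sites, so the Hamming distance is 6.

6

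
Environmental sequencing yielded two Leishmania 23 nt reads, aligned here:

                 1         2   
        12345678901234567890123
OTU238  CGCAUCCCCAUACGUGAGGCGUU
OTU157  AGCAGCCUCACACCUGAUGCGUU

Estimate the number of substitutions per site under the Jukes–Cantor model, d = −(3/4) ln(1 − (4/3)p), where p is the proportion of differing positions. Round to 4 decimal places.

0.3206

The sequences differ at positions 1 (C/A), 5 (U/G), 8 (C/U), 11 (U/C), 14 (G/C), 18 (G/U).
p = 6/23 = 0.260870.
d = −0.75 · ln(1 − (4/3)·0.260870) = −0.75 · ln(0.652173) = −0.75 · (-0.427445) = 0.3206.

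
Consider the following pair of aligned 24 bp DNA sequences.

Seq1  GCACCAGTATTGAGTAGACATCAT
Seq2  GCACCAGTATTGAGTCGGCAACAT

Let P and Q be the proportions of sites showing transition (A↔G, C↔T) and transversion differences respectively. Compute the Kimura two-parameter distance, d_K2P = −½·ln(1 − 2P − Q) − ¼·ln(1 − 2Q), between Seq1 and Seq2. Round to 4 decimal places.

The sequences differ at positions 16 (A/C, transversion), 18 (A/G, transition), 21 (T/A, transversion).
Of the 3 differences, 1 transition and 2 transversions over 24 sites: P = 1/24 = 0.041667, Q = 2/24 = 0.083333.
d = −0.5·ln(0.833333) − 0.25·ln(0.833334) = −0.5·(-0.182322) − 0.25·(-0.182321) = 0.1367.

0.1367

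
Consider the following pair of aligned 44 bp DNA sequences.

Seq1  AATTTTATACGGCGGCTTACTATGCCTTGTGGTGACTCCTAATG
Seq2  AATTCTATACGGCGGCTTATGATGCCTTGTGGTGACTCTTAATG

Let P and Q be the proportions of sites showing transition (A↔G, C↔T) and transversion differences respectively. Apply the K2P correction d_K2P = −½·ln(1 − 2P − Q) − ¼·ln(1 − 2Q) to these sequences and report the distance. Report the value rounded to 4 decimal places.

Mismatches occur at site 5 (T/C, transition), site 20 (C/T, transition), site 21 (T/G, transversion), site 39 (C/T, transition).
Of the 4 differences, 3 transitions and 1 transversion over 44 sites: P = 3/44 = 0.068182, Q = 1/44 = 0.022727.
d = −0.5·ln(0.840909) − 0.25·ln(0.954546) = −0.5·(-0.173272) − 0.25·(-0.046519) = 0.0983.

0.0983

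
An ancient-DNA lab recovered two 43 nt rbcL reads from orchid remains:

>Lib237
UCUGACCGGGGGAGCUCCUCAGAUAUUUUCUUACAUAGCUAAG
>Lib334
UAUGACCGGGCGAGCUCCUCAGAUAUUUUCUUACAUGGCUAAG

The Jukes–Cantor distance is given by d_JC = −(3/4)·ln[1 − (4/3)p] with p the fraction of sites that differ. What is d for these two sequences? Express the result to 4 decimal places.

0.0732

The sequences differ at positions 2 (C/A), 11 (G/C), 37 (A/G).
p = 3/43 = 0.069767.
d = −0.75 · ln(1 − (4/3)·0.069767) = −0.75 · ln(0.906977) = −0.75 · (-0.097638) = 0.0732.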